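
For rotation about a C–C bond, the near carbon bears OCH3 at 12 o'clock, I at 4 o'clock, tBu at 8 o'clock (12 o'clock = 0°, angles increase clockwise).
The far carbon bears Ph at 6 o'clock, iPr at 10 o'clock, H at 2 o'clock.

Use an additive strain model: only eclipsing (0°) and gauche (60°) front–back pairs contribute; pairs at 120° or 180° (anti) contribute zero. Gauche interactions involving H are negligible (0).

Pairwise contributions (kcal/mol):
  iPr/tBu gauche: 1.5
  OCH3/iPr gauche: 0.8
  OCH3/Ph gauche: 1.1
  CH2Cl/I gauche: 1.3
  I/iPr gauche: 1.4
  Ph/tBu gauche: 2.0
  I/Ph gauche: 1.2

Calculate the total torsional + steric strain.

5.5 kcal/mol

This conformer (staggered): OCH3(0°)/iPr(300°) gauche 0.8; I(120°)/Ph(180°) gauche 1.2; tBu(240°)/Ph(180°) gauche 2.0; tBu(240°)/iPr(300°) gauche 1.5 → 5.5 kcal/mol.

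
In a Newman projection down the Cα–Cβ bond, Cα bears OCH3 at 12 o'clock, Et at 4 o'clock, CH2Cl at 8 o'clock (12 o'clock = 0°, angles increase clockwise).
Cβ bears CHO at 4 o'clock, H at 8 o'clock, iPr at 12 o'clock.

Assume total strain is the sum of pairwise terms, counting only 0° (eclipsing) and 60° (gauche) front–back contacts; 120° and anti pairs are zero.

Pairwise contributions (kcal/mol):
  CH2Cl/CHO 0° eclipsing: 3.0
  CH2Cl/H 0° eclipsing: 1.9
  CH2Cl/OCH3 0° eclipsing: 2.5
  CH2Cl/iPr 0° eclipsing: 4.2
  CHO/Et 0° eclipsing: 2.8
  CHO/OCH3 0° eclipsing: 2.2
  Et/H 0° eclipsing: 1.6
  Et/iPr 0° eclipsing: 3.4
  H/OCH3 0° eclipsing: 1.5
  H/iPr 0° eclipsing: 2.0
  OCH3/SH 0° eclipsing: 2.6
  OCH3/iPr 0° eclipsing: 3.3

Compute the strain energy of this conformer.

8.0 kcal/mol

This conformer (eclipsed): OCH3–iPr eclipsed, Et–CHO eclipsed, CH2Cl–H eclipsed; 3.3 + 2.8 + 1.9 = 8.0 kcal/mol.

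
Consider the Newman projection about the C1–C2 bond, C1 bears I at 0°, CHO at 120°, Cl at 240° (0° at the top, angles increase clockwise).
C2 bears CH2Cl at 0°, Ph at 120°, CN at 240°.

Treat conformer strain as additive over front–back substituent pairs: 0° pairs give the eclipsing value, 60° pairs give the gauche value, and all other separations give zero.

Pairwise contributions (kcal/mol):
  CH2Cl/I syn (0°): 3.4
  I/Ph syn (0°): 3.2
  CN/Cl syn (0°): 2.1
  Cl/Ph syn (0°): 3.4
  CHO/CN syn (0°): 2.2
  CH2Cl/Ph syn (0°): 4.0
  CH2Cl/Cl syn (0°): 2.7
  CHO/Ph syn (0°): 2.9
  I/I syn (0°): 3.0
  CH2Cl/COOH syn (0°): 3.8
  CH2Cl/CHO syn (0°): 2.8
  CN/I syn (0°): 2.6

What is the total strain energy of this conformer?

8.4 kcal/mol

This conformer (eclipsed): I(0°)/CH2Cl(0°) eclipsed 3.4; CHO(120°)/Ph(120°) eclipsed 2.9; Cl(240°)/CN(240°) eclipsed 2.1 → 8.4 kcal/mol.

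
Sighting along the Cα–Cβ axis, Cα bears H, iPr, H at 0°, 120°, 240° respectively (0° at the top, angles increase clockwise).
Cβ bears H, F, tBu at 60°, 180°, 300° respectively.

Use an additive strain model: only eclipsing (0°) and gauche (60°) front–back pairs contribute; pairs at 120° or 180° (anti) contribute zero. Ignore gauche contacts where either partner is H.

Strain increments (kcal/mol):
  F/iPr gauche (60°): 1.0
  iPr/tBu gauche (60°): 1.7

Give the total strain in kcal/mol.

This conformer (staggered): iPr(120°)/F(180°) gauche 1.0 → 1.0 kcal/mol.

1.0 kcal/mol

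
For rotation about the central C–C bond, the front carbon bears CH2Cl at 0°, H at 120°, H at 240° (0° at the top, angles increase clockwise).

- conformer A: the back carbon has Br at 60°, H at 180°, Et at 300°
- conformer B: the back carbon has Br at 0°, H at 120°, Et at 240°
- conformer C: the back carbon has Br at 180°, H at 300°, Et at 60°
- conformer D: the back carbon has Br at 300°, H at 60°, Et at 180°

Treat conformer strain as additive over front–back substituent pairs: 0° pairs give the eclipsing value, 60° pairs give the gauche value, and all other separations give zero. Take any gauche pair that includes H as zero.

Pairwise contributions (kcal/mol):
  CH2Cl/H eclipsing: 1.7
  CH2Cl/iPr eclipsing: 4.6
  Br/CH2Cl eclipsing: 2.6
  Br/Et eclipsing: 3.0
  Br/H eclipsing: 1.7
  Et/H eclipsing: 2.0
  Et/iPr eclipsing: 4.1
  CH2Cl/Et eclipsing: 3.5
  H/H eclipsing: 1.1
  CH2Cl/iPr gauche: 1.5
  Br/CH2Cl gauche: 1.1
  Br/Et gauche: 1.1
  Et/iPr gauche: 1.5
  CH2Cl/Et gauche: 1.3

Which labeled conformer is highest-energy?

A is staggered. CH2Cl at 0° is gauche with Br at 60° (1.1); CH2Cl at 0° is gauche with Et at 300° (1.3). Total 2.4 kcal/mol.
B is eclipsed. CH2Cl at 0° is eclipsed with Br at 0° (2.6); H at 120° is eclipsed with H at 120° (1.1); H at 240° is eclipsed with Et at 240° (2.0). Total 5.7 kcal/mol.
C is staggered. CH2Cl at 0° is gauche with Et at 60° (1.3). Total 1.3 kcal/mol.
D is staggered. CH2Cl at 0° is gauche with Br at 300° (1.1). Total 1.1 kcal/mol.
B has the highest total (5.7 kcal/mol).

B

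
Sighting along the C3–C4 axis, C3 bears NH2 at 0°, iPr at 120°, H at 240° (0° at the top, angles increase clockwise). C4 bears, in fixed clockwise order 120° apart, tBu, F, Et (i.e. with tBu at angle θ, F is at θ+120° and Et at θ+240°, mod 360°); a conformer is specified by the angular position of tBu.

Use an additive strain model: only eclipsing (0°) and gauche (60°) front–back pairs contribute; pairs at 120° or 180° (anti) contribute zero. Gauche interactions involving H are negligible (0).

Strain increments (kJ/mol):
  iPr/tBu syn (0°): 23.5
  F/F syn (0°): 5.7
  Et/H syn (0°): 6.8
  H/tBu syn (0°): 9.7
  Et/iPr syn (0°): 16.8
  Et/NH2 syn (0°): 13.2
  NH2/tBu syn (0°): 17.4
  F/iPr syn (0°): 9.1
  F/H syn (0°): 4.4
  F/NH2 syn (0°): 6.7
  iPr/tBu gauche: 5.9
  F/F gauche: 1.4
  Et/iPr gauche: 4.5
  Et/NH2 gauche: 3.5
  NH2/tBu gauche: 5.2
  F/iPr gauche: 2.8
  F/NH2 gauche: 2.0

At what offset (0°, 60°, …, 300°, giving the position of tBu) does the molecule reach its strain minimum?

tBu at 0° (eclipsed): NH2–tBu eclipsed, iPr–F eclipsed, H–Et eclipsed; 17.4 + 9.1 + 6.8 = 33.3 kJ/mol.
tBu at 60° (staggered): NH2–tBu gauche, NH2–Et gauche, iPr–tBu gauche, iPr–F gauche; 5.2 + 3.5 + 5.9 + 2.8 = 17.4 kJ/mol.
tBu at 120° (eclipsed): NH2–Et eclipsed, iPr–tBu eclipsed, H–F eclipsed; 13.2 + 23.5 + 4.4 = 41.1 kJ/mol.
tBu at 180° (staggered): NH2–F gauche, NH2–Et gauche, iPr–tBu gauche, iPr–Et gauche; 2.0 + 3.5 + 5.9 + 4.5 = 15.9 kJ/mol.
tBu at 240° (eclipsed): NH2–F eclipsed, iPr–Et eclipsed, H–tBu eclipsed; 6.7 + 16.8 + 9.7 = 33.2 kJ/mol.
tBu at 300° (staggered): NH2–tBu gauche, NH2–F gauche, iPr–F gauche, iPr–Et gauche; 5.2 + 2.0 + 2.8 + 4.5 = 14.5 kJ/mol.
The minimum (14.5 kJ/mol) occurs with tBu at 300°.

300°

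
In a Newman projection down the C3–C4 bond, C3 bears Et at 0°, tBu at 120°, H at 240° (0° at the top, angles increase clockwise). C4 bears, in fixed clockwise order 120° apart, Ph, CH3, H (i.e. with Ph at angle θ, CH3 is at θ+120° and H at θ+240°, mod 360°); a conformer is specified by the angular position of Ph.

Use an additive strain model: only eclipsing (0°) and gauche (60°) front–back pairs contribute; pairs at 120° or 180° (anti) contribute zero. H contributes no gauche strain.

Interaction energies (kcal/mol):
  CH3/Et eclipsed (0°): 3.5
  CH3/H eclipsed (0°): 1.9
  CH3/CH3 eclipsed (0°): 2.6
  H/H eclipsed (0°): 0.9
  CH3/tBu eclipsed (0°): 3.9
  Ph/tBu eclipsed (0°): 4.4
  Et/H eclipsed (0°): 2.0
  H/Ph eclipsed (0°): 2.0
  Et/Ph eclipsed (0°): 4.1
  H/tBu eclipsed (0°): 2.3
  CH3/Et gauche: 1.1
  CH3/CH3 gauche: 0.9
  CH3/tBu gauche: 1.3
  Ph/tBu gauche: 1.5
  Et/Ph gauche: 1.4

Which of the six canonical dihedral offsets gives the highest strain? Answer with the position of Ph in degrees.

0°

Ph at 0° is eclipsed. Et at 0° is eclipsed with Ph at 0° (4.1); tBu at 120° is eclipsed with CH3 at 120° (3.9); H at 240° is eclipsed with H at 240° (0.9). Total 8.9 kcal/mol.
Ph at 60° is staggered. Et at 0° is gauche with Ph at 60° (1.4); tBu at 120° is gauche with Ph at 60° (1.5); tBu at 120° is gauche with CH3 at 180° (1.3). Total 4.2 kcal/mol.
Ph at 120° is eclipsed. Et at 0° is eclipsed with H at 0° (2.0); tBu at 120° is eclipsed with Ph at 120° (4.4); H at 240° is eclipsed with CH3 at 240° (1.9). Total 8.3 kcal/mol.
Ph at 180° is staggered. Et at 0° is gauche with CH3 at 300° (1.1); tBu at 120° is gauche with Ph at 180° (1.5). Total 2.6 kcal/mol.
Ph at 240° is eclipsed. Et at 0° is eclipsed with CH3 at 0° (3.5); tBu at 120° is eclipsed with H at 120° (2.3); H at 240° is eclipsed with Ph at 240° (2.0). Total 7.8 kcal/mol.
Ph at 300° is staggered. Et at 0° is gauche with Ph at 300° (1.4); Et at 0° is gauche with CH3 at 60° (1.1); tBu at 120° is gauche with CH3 at 60° (1.3). Total 3.8 kcal/mol.
The maximum (8.9 kcal/mol) occurs with Ph at 0°.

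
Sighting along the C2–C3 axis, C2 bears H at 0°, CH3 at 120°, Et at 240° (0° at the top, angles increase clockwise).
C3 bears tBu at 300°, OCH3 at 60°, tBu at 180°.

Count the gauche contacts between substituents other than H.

Non-H gauche pairs: CH3(120°)/OCH3(60°); CH3(120°)/tBu(180°); Et(240°)/tBu(300°); Et(240°)/tBu(180°) — 4 interactions.

4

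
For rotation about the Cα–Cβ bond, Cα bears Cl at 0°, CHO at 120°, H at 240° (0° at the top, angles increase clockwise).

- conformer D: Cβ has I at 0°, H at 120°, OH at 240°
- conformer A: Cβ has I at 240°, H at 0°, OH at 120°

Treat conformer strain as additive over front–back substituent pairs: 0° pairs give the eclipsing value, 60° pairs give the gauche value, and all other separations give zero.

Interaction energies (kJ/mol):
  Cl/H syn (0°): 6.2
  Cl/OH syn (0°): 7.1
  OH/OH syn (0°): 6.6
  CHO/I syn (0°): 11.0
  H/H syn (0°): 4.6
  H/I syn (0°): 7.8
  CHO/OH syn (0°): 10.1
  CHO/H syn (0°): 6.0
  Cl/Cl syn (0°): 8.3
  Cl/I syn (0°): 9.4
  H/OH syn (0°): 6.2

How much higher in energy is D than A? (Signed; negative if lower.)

D is eclipsed. Cl at 0° is eclipsed with I at 0° (9.4); CHO at 120° is eclipsed with H at 120° (6.0); H at 240° is eclipsed with OH at 240° (6.2). Total 21.6 kJ/mol.
A is eclipsed. Cl at 0° is eclipsed with H at 0° (6.2); CHO at 120° is eclipsed with OH at 120° (10.1); H at 240° is eclipsed with I at 240° (7.8). Total 24.1 kJ/mol.
E(D) − E(A) = 21.6 − 24.1 = -2.5 kJ/mol.

-2.5 kJ/mol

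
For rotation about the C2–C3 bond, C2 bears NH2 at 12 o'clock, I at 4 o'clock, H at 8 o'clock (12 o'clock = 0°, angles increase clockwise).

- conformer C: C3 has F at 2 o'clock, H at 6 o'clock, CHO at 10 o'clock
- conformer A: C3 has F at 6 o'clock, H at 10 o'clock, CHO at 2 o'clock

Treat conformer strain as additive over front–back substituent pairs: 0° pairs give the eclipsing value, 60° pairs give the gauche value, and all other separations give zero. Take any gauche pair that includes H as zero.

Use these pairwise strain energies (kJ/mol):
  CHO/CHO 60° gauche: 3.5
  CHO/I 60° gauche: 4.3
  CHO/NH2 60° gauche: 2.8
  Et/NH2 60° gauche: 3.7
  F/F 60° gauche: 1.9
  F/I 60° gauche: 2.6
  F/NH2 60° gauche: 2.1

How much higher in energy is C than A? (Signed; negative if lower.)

-2.2 kJ/mol

C is staggered. NH2 at 0° is gauche with F at 60° (2.1); NH2 at 0° is gauche with CHO at 300° (2.8); I at 120° is gauche with F at 60° (2.6). Total 7.5 kJ/mol.
A is staggered. NH2 at 0° is gauche with CHO at 60° (2.8); I at 120° is gauche with F at 180° (2.6); I at 120° is gauche with CHO at 60° (4.3). Total 9.7 kJ/mol.
E(C) − E(A) = 7.5 − 9.7 = -2.2 kJ/mol.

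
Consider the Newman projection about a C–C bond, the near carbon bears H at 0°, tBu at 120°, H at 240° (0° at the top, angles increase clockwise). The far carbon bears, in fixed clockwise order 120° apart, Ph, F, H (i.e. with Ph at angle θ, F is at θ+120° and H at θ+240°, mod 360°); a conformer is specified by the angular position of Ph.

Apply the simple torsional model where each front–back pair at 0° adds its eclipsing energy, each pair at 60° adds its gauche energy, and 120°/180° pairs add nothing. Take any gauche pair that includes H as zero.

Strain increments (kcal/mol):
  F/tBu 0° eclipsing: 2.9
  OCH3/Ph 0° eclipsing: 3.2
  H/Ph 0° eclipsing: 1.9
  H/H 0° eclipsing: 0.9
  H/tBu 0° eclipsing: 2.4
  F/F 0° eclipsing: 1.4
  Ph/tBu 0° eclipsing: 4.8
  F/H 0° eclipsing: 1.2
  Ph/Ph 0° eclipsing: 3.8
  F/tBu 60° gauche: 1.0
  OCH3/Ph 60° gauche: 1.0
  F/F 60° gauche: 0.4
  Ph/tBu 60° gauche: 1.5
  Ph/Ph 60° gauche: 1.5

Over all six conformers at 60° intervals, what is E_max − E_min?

5.9 kcal/mol

Ph at 0° is eclipsed. H at 0° is eclipsed with Ph at 0° (1.9); tBu at 120° is eclipsed with F at 120° (2.9); H at 240° is eclipsed with H at 240° (0.9). Total 5.7 kcal/mol.
Ph at 60° is staggered. tBu at 120° is gauche with Ph at 60° (1.5); tBu at 120° is gauche with F at 180° (1.0). Total 2.5 kcal/mol.
Ph at 120° is eclipsed. H at 0° is eclipsed with H at 0° (0.9); tBu at 120° is eclipsed with Ph at 120° (4.8); H at 240° is eclipsed with F at 240° (1.2). Total 6.9 kcal/mol.
Ph at 180° is staggered. tBu at 120° is gauche with Ph at 180° (1.5). Total 1.5 kcal/mol.
Ph at 240° is eclipsed. H at 0° is eclipsed with F at 0° (1.2); tBu at 120° is eclipsed with H at 120° (2.4); H at 240° is eclipsed with Ph at 240° (1.9). Total 5.5 kcal/mol.
Ph at 300° is staggered. tBu at 120° is gauche with F at 60° (1.0). Total 1.0 kcal/mol.
Max at 120° (6.9 kcal/mol), min at 300° (1.0 kcal/mol); barrier = 5.9 kcal/mol.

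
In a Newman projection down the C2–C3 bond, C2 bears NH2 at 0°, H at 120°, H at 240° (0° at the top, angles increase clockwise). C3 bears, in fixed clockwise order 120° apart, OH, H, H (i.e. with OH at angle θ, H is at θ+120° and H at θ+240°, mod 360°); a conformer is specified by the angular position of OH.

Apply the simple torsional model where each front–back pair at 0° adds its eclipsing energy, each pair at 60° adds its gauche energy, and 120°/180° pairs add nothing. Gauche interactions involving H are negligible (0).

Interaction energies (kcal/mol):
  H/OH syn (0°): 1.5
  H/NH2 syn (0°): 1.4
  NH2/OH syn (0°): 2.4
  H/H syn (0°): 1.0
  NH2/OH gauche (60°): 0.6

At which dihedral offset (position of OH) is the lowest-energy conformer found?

OH at 0° (eclipsed): NH2(0°)/OH(0°) eclipsed 2.4; H(120°)/H(120°) eclipsed 1.0; H(240°)/H(240°) eclipsed 1.0 → 4.4 kcal/mol.
OH at 60° (staggered): NH2(0°)/OH(60°) gauche 0.6 → 0.6 kcal/mol.
OH at 120° (eclipsed): NH2(0°)/H(0°) eclipsed 1.4; H(120°)/OH(120°) eclipsed 1.5; H(240°)/H(240°) eclipsed 1.0 → 3.9 kcal/mol.
OH at 180° (staggered): no non-H gauche contacts → 0.0 kcal/mol.
OH at 240° (eclipsed): NH2(0°)/H(0°) eclipsed 1.4; H(120°)/H(120°) eclipsed 1.0; H(240°)/OH(240°) eclipsed 1.5 → 3.9 kcal/mol.
OH at 300° (staggered): NH2(0°)/OH(300°) gauche 0.6 → 0.6 kcal/mol.
The minimum (0.0 kcal/mol) occurs with OH at 180°.

180°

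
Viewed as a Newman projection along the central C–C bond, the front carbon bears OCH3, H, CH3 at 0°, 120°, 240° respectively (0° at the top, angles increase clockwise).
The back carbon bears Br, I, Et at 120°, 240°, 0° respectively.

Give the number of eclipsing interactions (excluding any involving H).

2

Non-H eclipsing pairs: OCH3(0°)/Et(0°); CH3(240°)/I(240°) — 2 interactions.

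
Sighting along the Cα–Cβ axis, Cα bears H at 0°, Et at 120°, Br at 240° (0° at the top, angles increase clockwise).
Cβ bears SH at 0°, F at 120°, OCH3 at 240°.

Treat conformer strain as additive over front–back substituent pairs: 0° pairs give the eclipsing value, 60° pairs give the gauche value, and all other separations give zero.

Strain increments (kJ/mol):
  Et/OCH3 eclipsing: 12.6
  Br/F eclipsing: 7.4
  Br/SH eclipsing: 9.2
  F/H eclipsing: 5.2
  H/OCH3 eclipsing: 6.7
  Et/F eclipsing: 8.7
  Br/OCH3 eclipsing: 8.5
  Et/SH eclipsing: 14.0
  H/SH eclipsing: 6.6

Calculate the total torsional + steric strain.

23.8 kJ/mol

This conformer (eclipsed): H(0°)/SH(0°) eclipsed 6.6; Et(120°)/F(120°) eclipsed 8.7; Br(240°)/OCH3(240°) eclipsed 8.5 → 23.8 kJ/mol.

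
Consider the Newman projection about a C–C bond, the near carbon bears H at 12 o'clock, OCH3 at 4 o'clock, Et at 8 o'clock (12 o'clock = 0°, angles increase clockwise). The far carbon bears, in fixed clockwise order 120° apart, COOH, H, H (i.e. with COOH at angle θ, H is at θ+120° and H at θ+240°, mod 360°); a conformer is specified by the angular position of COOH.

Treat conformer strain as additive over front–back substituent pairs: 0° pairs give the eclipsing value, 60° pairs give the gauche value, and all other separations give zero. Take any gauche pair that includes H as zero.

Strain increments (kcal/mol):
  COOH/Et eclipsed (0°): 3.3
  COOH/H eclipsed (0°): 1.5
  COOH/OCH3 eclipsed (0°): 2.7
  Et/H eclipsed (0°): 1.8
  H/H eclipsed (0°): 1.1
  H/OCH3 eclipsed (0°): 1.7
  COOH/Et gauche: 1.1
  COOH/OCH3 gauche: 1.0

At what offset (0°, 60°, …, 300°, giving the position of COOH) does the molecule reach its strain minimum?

60°

COOH at 0° (eclipsed): H–COOH eclipsed, OCH3–H eclipsed, Et–H eclipsed; 1.5 + 1.7 + 1.8 = 5.0 kcal/mol.
COOH at 60° (staggered): OCH3–COOH gauche; 1.0 = 1.0 kcal/mol.
COOH at 120° (eclipsed): H–H eclipsed, OCH3–COOH eclipsed, Et–H eclipsed; 1.1 + 2.7 + 1.8 = 5.6 kcal/mol.
COOH at 180° (staggered): OCH3–COOH gauche, Et–COOH gauche; 1.0 + 1.1 = 2.1 kcal/mol.
COOH at 240° (eclipsed): H–H eclipsed, OCH3–H eclipsed, Et–COOH eclipsed; 1.1 + 1.7 + 3.3 = 6.1 kcal/mol.
COOH at 300° (staggered): Et–COOH gauche; 1.1 = 1.1 kcal/mol.
The minimum (1.0 kcal/mol) occurs with COOH at 60°.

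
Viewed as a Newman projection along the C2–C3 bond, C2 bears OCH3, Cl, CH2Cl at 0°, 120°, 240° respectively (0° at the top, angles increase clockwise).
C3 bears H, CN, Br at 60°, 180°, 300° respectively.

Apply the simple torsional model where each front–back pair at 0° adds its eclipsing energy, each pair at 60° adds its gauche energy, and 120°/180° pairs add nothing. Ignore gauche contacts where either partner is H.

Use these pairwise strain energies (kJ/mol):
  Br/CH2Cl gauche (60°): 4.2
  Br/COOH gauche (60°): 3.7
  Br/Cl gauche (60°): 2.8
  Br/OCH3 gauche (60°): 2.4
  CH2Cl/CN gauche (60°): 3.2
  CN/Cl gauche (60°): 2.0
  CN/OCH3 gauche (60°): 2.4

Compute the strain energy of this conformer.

This conformer (staggered): OCH3(0°)/Br(300°) gauche 2.4; Cl(120°)/CN(180°) gauche 2.0; CH2Cl(240°)/CN(180°) gauche 3.2; CH2Cl(240°)/Br(300°) gauche 4.2 → 11.8 kJ/mol.

11.8 kJ/mol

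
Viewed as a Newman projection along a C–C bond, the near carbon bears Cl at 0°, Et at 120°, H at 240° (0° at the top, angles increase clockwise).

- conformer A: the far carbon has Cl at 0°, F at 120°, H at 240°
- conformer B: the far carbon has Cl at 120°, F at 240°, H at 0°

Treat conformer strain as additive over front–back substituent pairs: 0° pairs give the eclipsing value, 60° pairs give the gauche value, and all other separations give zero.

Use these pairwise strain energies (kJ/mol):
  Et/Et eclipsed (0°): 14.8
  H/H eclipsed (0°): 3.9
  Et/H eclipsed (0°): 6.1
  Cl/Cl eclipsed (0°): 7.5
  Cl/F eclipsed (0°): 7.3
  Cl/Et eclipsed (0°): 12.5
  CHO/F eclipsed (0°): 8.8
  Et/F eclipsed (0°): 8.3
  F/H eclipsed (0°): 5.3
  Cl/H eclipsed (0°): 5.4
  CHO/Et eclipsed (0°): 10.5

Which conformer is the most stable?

A (eclipsed): Cl(0°)/Cl(0°) eclipsed 7.5; Et(120°)/F(120°) eclipsed 8.3; H(240°)/H(240°) eclipsed 3.9 → 19.7 kJ/mol.
B (eclipsed): Cl(0°)/H(0°) eclipsed 5.4; Et(120°)/Cl(120°) eclipsed 12.5; H(240°)/F(240°) eclipsed 5.3 → 23.2 kJ/mol.
A has the lowest total (19.7 kJ/mol).

A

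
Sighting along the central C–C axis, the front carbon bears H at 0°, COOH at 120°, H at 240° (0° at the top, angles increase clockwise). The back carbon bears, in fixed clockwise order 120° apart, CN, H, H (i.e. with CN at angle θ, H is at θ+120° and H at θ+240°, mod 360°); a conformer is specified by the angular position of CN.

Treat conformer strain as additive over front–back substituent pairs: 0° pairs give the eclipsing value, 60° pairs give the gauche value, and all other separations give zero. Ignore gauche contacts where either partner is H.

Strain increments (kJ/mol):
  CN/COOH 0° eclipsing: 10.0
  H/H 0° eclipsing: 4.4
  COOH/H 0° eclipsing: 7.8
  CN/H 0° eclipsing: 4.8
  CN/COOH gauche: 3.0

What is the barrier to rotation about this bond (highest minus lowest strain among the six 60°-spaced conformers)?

18.8 kJ/mol

CN at 0° is eclipsed. H at 0° is eclipsed with CN at 0° (4.8); COOH at 120° is eclipsed with H at 120° (7.8); H at 240° is eclipsed with H at 240° (4.4). Total 17.0 kJ/mol.
CN at 60° is staggered. COOH at 120° is gauche with CN at 60° (3.0). Total 3.0 kJ/mol.
CN at 120° is eclipsed. H at 0° is eclipsed with H at 0° (4.4); COOH at 120° is eclipsed with CN at 120° (10.0); H at 240° is eclipsed with H at 240° (4.4). Total 18.8 kJ/mol.
CN at 180° is staggered. COOH at 120° is gauche with CN at 180° (3.0). Total 3.0 kJ/mol.
CN at 240° is eclipsed. H at 0° is eclipsed with H at 0° (4.4); COOH at 120° is eclipsed with H at 120° (7.8); H at 240° is eclipsed with CN at 240° (4.8). Total 17.0 kJ/mol.
CN at 300° (staggered): no non-H gauche contacts → 0.0 kJ/mol.
Max at 120° (18.8 kJ/mol), min at 300° (0.0 kJ/mol); barrier = 18.8 kJ/mol.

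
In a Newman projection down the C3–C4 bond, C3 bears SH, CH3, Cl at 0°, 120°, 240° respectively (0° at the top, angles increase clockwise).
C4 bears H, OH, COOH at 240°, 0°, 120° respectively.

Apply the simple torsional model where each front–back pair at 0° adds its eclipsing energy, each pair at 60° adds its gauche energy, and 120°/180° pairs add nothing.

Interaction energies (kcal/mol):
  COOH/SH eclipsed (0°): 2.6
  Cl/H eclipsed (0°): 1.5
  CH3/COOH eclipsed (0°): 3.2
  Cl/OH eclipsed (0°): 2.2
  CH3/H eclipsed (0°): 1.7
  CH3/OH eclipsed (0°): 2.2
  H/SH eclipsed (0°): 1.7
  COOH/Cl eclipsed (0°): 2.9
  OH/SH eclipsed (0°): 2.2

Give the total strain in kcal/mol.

6.9 kcal/mol

This conformer is eclipsed. SH at 0° is eclipsed with OH at 0° (2.2); CH3 at 120° is eclipsed with COOH at 120° (3.2); Cl at 240° is eclipsed with H at 240° (1.5). Total 6.9 kcal/mol.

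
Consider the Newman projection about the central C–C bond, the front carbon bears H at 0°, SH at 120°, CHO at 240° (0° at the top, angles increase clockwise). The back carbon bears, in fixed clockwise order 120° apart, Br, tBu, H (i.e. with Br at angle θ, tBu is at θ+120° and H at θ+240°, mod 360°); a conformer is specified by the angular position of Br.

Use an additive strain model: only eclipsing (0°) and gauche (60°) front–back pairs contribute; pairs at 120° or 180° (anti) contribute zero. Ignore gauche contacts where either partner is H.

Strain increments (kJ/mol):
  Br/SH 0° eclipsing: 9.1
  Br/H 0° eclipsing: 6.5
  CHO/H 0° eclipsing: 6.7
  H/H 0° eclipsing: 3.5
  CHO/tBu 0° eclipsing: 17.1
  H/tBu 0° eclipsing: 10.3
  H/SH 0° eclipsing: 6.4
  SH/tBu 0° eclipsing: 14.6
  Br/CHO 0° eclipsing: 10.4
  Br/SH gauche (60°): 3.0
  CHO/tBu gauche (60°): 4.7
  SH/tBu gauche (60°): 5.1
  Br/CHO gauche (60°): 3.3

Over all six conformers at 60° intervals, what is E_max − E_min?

21.3 kJ/mol

Br at 0° (eclipsed): H–Br eclipsed, SH–tBu eclipsed, CHO–H eclipsed; 6.5 + 14.6 + 6.7 = 27.8 kJ/mol.
Br at 60° (staggered): SH–Br gauche, SH–tBu gauche, CHO–tBu gauche; 3.0 + 5.1 + 4.7 = 12.8 kJ/mol.
Br at 120° (eclipsed): H–H eclipsed, SH–Br eclipsed, CHO–tBu eclipsed; 3.5 + 9.1 + 17.1 = 29.7 kJ/mol.
Br at 180° (staggered): SH–Br gauche, CHO–Br gauche, CHO–tBu gauche; 3.0 + 3.3 + 4.7 = 11.0 kJ/mol.
Br at 240° (eclipsed): H–tBu eclipsed, SH–H eclipsed, CHO–Br eclipsed; 10.3 + 6.4 + 10.4 = 27.1 kJ/mol.
Br at 300° (staggered): SH–tBu gauche, CHO–Br gauche; 5.1 + 3.3 = 8.4 kJ/mol.
Max at 120° (29.7 kJ/mol), min at 300° (8.4 kJ/mol); barrier = 21.3 kJ/mol.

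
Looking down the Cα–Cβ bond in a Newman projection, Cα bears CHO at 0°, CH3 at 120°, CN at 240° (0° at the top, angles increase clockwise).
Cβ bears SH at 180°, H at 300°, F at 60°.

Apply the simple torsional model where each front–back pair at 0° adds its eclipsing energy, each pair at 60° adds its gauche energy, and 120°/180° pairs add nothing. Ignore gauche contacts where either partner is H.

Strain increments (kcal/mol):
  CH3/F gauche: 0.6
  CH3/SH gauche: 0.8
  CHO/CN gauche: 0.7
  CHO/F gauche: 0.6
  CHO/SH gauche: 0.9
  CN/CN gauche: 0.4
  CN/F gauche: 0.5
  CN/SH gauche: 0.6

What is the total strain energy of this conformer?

This conformer (staggered): CHO(0°)/F(60°) gauche 0.6; CH3(120°)/SH(180°) gauche 0.8; CH3(120°)/F(60°) gauche 0.6; CN(240°)/SH(180°) gauche 0.6 → 2.6 kcal/mol.

2.6 kcal/mol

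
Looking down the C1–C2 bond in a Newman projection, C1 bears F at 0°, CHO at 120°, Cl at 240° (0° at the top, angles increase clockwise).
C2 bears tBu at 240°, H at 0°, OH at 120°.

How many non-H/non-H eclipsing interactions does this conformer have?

2

Non-H eclipsing pairs: CHO(120°)/OH(120°); Cl(240°)/tBu(240°) — 2 interactions.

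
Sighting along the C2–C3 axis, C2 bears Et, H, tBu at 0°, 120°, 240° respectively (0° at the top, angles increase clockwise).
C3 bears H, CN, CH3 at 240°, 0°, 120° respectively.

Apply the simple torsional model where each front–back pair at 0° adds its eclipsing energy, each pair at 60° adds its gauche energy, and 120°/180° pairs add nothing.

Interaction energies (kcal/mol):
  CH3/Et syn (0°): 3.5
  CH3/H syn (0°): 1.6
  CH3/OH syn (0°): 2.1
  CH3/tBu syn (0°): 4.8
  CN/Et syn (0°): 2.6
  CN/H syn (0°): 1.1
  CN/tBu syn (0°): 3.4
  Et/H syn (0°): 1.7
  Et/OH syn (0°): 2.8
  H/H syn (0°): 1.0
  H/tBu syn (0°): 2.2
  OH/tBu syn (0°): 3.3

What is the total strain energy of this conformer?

6.4 kcal/mol

This conformer (eclipsed): Et(0°)/CN(0°) eclipsed 2.6; H(120°)/CH3(120°) eclipsed 1.6; tBu(240°)/H(240°) eclipsed 2.2 → 6.4 kcal/mol.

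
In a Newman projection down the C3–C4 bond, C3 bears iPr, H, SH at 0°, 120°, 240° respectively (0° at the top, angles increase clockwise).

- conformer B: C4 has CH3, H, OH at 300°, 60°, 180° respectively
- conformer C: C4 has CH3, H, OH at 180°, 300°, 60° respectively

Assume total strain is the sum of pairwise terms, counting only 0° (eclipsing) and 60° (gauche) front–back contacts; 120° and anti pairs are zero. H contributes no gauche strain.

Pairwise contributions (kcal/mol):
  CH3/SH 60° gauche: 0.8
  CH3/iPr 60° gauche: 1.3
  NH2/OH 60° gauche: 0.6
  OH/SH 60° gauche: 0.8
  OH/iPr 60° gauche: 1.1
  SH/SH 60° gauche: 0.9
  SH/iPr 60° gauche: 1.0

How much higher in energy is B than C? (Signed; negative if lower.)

+1.0 kcal/mol

B (staggered): iPr(0°)/CH3(300°) gauche 1.3; SH(240°)/CH3(300°) gauche 0.8; SH(240°)/OH(180°) gauche 0.8 → 2.9 kcal/mol.
C (staggered): iPr(0°)/OH(60°) gauche 1.1; SH(240°)/CH3(180°) gauche 0.8 → 1.9 kcal/mol.
E(B) − E(C) = 2.9 − 1.9 = +1.0 kcal/mol.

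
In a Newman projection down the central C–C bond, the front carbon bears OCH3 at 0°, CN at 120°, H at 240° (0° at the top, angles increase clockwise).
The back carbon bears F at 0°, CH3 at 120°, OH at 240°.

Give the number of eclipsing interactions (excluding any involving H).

Non-H eclipsing pairs: OCH3(0°)/F(0°); CN(120°)/CH3(120°) — 2 interactions.

2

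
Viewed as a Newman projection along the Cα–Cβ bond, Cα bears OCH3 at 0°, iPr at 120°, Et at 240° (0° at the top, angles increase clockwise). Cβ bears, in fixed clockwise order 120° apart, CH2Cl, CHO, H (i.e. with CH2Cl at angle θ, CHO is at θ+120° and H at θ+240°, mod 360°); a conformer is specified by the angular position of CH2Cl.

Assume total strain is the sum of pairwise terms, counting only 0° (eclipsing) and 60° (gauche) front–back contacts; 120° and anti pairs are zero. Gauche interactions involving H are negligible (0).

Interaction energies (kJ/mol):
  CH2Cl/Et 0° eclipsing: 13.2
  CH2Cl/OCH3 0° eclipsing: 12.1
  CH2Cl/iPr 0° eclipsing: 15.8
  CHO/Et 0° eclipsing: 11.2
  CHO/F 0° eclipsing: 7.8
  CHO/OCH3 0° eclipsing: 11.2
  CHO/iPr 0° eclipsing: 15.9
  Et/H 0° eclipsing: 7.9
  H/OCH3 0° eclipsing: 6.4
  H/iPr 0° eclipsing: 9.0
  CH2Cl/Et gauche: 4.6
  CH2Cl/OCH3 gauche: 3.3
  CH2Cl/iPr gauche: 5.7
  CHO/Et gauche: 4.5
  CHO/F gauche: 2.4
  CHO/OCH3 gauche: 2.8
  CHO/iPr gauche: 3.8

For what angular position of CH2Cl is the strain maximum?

0°

CH2Cl at 0° is eclipsed. OCH3 at 0° is eclipsed with CH2Cl at 0° (12.1); iPr at 120° is eclipsed with CHO at 120° (15.9); Et at 240° is eclipsed with H at 240° (7.9). Total 35.9 kJ/mol.
CH2Cl at 60° is staggered. OCH3 at 0° is gauche with CH2Cl at 60° (3.3); iPr at 120° is gauche with CH2Cl at 60° (5.7); iPr at 120° is gauche with CHO at 180° (3.8); Et at 240° is gauche with CHO at 180° (4.5). Total 17.3 kJ/mol.
CH2Cl at 120° is eclipsed. OCH3 at 0° is eclipsed with H at 0° (6.4); iPr at 120° is eclipsed with CH2Cl at 120° (15.8); Et at 240° is eclipsed with CHO at 240° (11.2). Total 33.4 kJ/mol.
CH2Cl at 180° is staggered. OCH3 at 0° is gauche with CHO at 300° (2.8); iPr at 120° is gauche with CH2Cl at 180° (5.7); Et at 240° is gauche with CH2Cl at 180° (4.6); Et at 240° is gauche with CHO at 300° (4.5). Total 17.6 kJ/mol.
CH2Cl at 240° is eclipsed. OCH3 at 0° is eclipsed with CHO at 0° (11.2); iPr at 120° is eclipsed with H at 120° (9.0); Et at 240° is eclipsed with CH2Cl at 240° (13.2). Total 33.4 kJ/mol.
CH2Cl at 300° is staggered. OCH3 at 0° is gauche with CH2Cl at 300° (3.3); OCH3 at 0° is gauche with CHO at 60° (2.8); iPr at 120° is gauche with CHO at 60° (3.8); Et at 240° is gauche with CH2Cl at 300° (4.6). Total 14.5 kJ/mol.
The maximum (35.9 kJ/mol) occurs with CH2Cl at 0°.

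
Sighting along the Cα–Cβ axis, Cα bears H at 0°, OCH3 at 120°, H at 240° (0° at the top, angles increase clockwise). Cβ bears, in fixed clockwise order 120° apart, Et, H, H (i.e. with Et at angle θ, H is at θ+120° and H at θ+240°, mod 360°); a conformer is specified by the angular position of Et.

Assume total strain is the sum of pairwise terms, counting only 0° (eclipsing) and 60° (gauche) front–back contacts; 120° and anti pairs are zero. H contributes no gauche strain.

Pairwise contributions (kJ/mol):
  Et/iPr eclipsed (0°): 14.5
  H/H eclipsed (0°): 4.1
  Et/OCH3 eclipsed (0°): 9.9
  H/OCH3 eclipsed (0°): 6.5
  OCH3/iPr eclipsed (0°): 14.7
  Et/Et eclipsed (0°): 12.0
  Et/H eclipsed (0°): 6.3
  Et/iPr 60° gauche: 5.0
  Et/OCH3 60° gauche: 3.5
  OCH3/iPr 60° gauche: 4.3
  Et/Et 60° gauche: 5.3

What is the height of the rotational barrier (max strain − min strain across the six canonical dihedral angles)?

18.1 kJ/mol

Et at 0° (eclipsed): H–Et eclipsed, OCH3–H eclipsed, H–H eclipsed; 6.3 + 6.5 + 4.1 = 16.9 kJ/mol.
Et at 60° (staggered): OCH3–Et gauche; 3.5 = 3.5 kJ/mol.
Et at 120° (eclipsed): H–H eclipsed, OCH3–Et eclipsed, H–H eclipsed; 4.1 + 9.9 + 4.1 = 18.1 kJ/mol.
Et at 180° (staggered): OCH3–Et gauche; 3.5 = 3.5 kJ/mol.
Et at 240° (eclipsed): H–H eclipsed, OCH3–H eclipsed, H–Et eclipsed; 4.1 + 6.5 + 6.3 = 16.9 kJ/mol.
Et at 300° (staggered): no non-H gauche contacts → 0.0 kJ/mol.
Max at 120° (18.1 kJ/mol), min at 300° (0.0 kJ/mol); barrier = 18.1 kJ/mol.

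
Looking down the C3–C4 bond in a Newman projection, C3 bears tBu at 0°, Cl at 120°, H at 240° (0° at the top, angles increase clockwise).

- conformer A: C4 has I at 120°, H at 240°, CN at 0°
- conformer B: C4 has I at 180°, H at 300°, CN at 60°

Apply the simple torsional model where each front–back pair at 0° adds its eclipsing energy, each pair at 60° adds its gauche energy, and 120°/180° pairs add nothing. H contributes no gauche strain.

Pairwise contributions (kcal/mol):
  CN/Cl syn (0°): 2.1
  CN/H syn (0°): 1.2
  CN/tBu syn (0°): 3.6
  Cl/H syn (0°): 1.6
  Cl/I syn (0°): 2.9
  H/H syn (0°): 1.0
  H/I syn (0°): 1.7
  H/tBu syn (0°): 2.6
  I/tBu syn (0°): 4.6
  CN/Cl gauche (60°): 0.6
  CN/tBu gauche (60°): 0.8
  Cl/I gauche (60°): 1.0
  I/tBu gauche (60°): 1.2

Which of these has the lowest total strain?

B

A (eclipsed): tBu(0°)/CN(0°) eclipsed 3.6; Cl(120°)/I(120°) eclipsed 2.9; H(240°)/H(240°) eclipsed 1.0 → 7.5 kcal/mol.
B (staggered): tBu(0°)/CN(60°) gauche 0.8; Cl(120°)/I(180°) gauche 1.0; Cl(120°)/CN(60°) gauche 0.6 → 2.4 kcal/mol.
B has the lowest total (2.4 kcal/mol).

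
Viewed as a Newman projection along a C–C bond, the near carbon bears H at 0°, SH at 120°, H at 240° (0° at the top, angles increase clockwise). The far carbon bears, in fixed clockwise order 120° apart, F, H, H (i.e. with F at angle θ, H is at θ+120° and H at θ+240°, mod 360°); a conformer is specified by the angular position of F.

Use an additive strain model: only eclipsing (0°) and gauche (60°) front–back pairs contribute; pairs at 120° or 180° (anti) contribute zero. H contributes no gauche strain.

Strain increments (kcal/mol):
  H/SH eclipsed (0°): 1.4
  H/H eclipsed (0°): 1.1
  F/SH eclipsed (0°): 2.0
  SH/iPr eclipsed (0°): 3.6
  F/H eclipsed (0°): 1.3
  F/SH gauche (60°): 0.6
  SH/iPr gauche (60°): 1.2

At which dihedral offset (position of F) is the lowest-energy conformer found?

300°

F at 0° (eclipsed): H(0°)/F(0°) eclipsed 1.3; SH(120°)/H(120°) eclipsed 1.4; H(240°)/H(240°) eclipsed 1.1 → 3.8 kcal/mol.
F at 60° (staggered): SH(120°)/F(60°) gauche 0.6 → 0.6 kcal/mol.
F at 120° (eclipsed): H(0°)/H(0°) eclipsed 1.1; SH(120°)/F(120°) eclipsed 2.0; H(240°)/H(240°) eclipsed 1.1 → 4.2 kcal/mol.
F at 180° (staggered): SH(120°)/F(180°) gauche 0.6 → 0.6 kcal/mol.
F at 240° (eclipsed): H(0°)/H(0°) eclipsed 1.1; SH(120°)/H(120°) eclipsed 1.4; H(240°)/F(240°) eclipsed 1.3 → 3.8 kcal/mol.
F at 300° (staggered): no non-H gauche contacts → 0.0 kcal/mol.
The minimum (0.0 kcal/mol) occurs with F at 300°.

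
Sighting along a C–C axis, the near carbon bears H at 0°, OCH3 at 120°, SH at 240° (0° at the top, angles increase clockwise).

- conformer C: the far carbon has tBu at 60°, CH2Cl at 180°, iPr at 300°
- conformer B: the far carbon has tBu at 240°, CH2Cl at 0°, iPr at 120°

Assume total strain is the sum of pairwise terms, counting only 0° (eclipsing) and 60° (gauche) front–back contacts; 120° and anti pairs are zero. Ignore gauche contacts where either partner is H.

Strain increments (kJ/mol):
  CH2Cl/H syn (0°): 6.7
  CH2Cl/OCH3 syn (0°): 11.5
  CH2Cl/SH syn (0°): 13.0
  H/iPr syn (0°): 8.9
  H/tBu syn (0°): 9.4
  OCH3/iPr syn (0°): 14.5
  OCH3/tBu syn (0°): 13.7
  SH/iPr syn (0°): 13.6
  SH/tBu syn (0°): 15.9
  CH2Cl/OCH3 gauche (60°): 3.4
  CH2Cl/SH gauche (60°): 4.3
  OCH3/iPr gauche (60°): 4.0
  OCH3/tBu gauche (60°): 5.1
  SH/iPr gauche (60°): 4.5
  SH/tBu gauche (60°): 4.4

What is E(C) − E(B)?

-19.8 kJ/mol

C (staggered): OCH3–tBu gauche, OCH3–CH2Cl gauche, SH–CH2Cl gauche, SH–iPr gauche; 5.1 + 3.4 + 4.3 + 4.5 = 17.3 kJ/mol.
B (eclipsed): H–CH2Cl eclipsed, OCH3–iPr eclipsed, SH–tBu eclipsed; 6.7 + 14.5 + 15.9 = 37.1 kJ/mol.
E(C) − E(B) = 17.3 − 37.1 = -19.8 kJ/mol.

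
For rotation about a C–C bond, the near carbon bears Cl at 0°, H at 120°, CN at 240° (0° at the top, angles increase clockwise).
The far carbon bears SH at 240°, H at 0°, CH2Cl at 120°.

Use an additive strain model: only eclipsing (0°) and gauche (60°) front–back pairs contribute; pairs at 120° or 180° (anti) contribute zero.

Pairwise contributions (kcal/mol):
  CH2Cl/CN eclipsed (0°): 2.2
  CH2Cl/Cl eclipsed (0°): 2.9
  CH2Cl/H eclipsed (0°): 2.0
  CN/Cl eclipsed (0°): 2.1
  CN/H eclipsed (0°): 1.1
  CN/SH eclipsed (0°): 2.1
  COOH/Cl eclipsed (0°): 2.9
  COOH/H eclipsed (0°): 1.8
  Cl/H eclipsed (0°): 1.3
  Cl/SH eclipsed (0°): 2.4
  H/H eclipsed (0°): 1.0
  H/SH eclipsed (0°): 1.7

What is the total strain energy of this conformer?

This conformer (eclipsed): Cl–H eclipsed, H–CH2Cl eclipsed, CN–SH eclipsed; 1.3 + 2.0 + 2.1 = 5.4 kcal/mol.

5.4 kcal/mol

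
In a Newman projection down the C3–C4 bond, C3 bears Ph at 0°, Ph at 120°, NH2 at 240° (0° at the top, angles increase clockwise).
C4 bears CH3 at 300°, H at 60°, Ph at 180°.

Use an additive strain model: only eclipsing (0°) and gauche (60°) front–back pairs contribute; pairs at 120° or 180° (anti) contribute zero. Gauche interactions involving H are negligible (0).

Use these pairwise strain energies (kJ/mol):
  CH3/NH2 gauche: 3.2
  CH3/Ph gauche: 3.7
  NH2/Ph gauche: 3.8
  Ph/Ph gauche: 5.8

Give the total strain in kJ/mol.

16.5 kJ/mol

This conformer (staggered): Ph–CH3 gauche, Ph–Ph gauche, NH2–CH3 gauche, NH2–Ph gauche; 3.7 + 5.8 + 3.2 + 3.8 = 16.5 kJ/mol.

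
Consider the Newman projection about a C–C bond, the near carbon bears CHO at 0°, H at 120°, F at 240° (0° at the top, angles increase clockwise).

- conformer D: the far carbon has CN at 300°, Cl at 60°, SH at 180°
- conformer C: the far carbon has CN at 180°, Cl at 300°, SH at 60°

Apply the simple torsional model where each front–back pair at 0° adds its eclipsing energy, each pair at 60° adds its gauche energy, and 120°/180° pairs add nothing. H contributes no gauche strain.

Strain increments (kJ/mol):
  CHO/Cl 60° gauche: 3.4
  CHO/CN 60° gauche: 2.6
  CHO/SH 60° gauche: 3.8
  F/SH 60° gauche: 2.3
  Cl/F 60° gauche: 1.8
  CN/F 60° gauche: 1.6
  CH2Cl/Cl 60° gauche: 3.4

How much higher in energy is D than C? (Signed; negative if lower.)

D (staggered): CHO–CN gauche, CHO–Cl gauche, F–CN gauche, F–SH gauche; 2.6 + 3.4 + 1.6 + 2.3 = 9.9 kJ/mol.
C (staggered): CHO–Cl gauche, CHO–SH gauche, F–CN gauche, F–Cl gauche; 3.4 + 3.8 + 1.6 + 1.8 = 10.6 kJ/mol.
E(D) − E(C) = 9.9 − 10.6 = -0.7 kJ/mol.

-0.7 kJ/mol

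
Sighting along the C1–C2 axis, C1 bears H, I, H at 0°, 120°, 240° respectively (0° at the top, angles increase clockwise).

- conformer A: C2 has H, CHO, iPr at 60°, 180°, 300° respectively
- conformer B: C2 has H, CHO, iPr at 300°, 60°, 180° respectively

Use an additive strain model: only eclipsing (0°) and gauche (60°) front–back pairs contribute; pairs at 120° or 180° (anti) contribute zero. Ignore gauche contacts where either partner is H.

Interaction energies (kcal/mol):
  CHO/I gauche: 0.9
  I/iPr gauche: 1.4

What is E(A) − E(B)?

-1.4 kcal/mol

A (staggered): I(120°)/CHO(180°) gauche 0.9 → 0.9 kcal/mol.
B (staggered): I(120°)/CHO(60°) gauche 0.9; I(120°)/iPr(180°) gauche 1.4 → 2.3 kcal/mol.
E(A) − E(B) = 0.9 − 2.3 = -1.4 kcal/mol.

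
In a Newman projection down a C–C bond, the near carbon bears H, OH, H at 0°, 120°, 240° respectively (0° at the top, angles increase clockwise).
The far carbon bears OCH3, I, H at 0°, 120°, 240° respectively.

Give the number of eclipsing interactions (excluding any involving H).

1

Non-H eclipsing pairs: OH(120°)/I(120°) — 1 interaction.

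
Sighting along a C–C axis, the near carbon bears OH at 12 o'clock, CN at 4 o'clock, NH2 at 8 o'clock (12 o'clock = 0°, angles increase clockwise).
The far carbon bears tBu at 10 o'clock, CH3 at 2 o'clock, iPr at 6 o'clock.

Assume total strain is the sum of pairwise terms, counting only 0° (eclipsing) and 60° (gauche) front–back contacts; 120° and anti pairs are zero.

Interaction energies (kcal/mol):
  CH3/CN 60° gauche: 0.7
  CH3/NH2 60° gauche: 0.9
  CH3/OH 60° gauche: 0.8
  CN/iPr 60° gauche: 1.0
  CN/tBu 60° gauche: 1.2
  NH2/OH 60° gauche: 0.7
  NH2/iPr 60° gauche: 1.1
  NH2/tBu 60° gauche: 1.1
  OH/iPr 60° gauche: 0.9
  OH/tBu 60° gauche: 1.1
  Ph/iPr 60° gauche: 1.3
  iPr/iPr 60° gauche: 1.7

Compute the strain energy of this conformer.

This conformer is staggered. OH at 0° is gauche with tBu at 300° (1.1); OH at 0° is gauche with CH3 at 60° (0.8); CN at 120° is gauche with CH3 at 60° (0.7); CN at 120° is gauche with iPr at 180° (1.0); NH2 at 240° is gauche with tBu at 300° (1.1); NH2 at 240° is gauche with iPr at 180° (1.1). Total 5.8 kcal/mol.

5.8 kcal/mol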